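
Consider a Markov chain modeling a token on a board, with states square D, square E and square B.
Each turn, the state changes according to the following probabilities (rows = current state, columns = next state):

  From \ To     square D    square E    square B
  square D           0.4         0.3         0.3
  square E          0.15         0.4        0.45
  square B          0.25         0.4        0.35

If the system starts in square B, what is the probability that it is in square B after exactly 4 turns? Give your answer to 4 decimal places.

0.3750

Propagate the distribution vector 4 turns from square B.
After 0 turns: (0.0000, 0.0000, 1.0000)
After 1 turn: (0.2500, 0.4000, 0.3500)
After 2 turns: (0.2475, 0.3750, 0.3775)
After 3 turns: (0.2496, 0.3753, 0.3751)
After 4 turns: (0.2499, 0.3750, 0.3750)
P(in square B after 4 turns) = 0.3750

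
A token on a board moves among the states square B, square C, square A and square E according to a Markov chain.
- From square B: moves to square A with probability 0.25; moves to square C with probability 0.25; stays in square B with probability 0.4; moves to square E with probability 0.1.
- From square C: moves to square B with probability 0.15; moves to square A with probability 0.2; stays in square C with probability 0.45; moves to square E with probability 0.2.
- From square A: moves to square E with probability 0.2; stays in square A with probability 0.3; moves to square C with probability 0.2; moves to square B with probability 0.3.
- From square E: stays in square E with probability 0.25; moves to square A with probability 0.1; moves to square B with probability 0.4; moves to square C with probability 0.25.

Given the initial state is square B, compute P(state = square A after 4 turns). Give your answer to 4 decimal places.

0.2198

Propagate the distribution vector 4 turns from square B.
After 0 turns: (1.0000, 0.0000, 0.0000, 0.0000)
After 1 turn: (0.4000, 0.2500, 0.2500, 0.1000)
After 2 turns: (0.3125, 0.2875, 0.2350, 0.1650)
After 3 turns: (0.3046, 0.2958, 0.2226, 0.1770)
After 4 turns: (0.3038, 0.2980, 0.2198, 0.1784)
P(in square A after 4 turns) = 0.2198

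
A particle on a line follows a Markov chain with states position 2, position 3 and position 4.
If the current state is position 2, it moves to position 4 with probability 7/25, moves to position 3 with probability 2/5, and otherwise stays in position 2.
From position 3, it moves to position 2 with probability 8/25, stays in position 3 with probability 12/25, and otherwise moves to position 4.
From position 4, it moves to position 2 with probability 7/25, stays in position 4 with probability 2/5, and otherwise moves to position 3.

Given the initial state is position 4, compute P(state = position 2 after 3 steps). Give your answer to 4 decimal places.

Propagate the distribution vector 3 steps from position 4.
After 0 steps: (0.0000, 0.0000, 1.0000)
After 1 step: (0.2800, 0.3200, 0.4000)
After 2 steps: (0.3040, 0.3936, 0.3024)
After 3 steps: (0.3079, 0.4073, 0.2848)
P(in position 2 after 3 steps) = 0.3079

0.3079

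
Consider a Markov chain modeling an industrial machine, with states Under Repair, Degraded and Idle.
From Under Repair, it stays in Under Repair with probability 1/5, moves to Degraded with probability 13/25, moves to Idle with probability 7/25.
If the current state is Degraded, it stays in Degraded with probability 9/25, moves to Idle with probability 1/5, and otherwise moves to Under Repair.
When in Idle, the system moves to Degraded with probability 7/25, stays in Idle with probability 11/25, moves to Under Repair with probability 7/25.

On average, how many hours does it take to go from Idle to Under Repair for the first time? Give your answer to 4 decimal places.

Let t(s) be the expected number of hours to first reach Under Repair from state s, with t(Under Repair) = 0. Conditioning on the first hour:
t(Degraded) = 1 + 0.36·t(Degraded) + 0.2·t(Idle)
t(Idle) = 1 + 0.28·t(Degraded) + 0.44·t(Idle)
Solving: t(Degraded) = 2.5132, t(Idle) = 3.0423.
Expected hours from Idle to Under Repair: 3.0423.

3.0423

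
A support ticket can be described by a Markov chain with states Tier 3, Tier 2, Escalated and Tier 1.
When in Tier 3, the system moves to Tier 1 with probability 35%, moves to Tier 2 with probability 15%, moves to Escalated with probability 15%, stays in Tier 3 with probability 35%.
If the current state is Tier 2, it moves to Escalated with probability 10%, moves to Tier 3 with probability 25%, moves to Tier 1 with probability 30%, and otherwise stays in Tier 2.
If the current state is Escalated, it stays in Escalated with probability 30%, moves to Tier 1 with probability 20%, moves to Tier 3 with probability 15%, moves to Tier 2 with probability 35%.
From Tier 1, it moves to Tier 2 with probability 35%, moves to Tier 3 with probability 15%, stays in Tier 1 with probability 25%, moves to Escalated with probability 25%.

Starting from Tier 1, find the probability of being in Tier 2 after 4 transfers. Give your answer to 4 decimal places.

0.3050

Propagate the distribution vector 4 transfers from Tier 1.
After 0 transfers: (0.0000, 0.0000, 0.0000, 1.0000)
After 1 transfer: (0.1500, 0.3500, 0.2500, 0.2500)
After 2 transfers: (0.2150, 0.3200, 0.1950, 0.2700)
After 3 transfers: (0.2250, 0.3070, 0.1903, 0.2778)
After 4 transfers: (0.2257, 0.3050, 0.1910, 0.2783)
P(in Tier 2 after 4 transfers) = 0.3050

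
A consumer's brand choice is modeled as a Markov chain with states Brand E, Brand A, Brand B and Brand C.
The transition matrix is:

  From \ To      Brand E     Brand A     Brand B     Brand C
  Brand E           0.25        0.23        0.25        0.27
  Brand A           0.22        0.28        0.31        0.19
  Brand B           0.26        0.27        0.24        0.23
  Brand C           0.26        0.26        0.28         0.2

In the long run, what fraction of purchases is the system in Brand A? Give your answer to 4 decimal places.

Let the stationary distribution be π with π = πP and π_1 + π_2 + π_3 + π_4 = 1.
π_1 = 0.25·π_1 + 0.22·π_2 + 0.26·π_3 + 0.26·π_4
π_2 = 0.23·π_1 + 0.28·π_2 + 0.27·π_3 + 0.26·π_4
π_3 = 0.25·π_1 + 0.31·π_2 + 0.24·π_3 + 0.28·π_4
Solving with the normalization constraint gives π = (0.2471, 0.2605, 0.2696, 0.2228).
So the stationary probability of Brand A is 0.2605.

0.2605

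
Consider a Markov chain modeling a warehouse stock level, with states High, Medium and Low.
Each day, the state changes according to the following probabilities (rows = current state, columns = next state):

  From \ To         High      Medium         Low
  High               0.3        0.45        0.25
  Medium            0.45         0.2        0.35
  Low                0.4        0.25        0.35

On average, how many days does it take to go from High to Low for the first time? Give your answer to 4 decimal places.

Let t(s) be the expected number of days to first reach Low from state s, with t(Low) = 0. Conditioning on the first day:
t(High) = 1 + 0.3·t(High) + 0.45·t(Medium)
t(Medium) = 1 + 0.45·t(High) + 0.2·t(Medium)
Solving: t(High) = 3.4965, t(Medium) = 3.2168.
Expected days from High to Low: 3.4965.

3.4965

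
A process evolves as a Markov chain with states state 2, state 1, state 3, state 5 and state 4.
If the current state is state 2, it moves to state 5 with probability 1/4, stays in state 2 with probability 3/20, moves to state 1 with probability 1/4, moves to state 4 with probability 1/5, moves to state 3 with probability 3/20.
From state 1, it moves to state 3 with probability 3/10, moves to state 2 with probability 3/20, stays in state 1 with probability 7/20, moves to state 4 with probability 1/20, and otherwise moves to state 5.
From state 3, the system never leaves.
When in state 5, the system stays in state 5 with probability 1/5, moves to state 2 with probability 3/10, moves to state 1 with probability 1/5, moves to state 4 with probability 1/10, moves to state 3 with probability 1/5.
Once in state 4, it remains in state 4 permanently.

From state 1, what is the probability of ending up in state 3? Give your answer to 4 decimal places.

0.7500

Let h(s) be the probability of absorption at state 3 starting from transient state s. Then h(state 3) = 1 and h(state 4) = 0. By first-step analysis:
h(state 2) = 0.15·h(state 2) + 0.25·h(state 1) + 0.15·1 + 0.25·h(state 5) + 0.2·0
h(state 1) = 0.15·h(state 2) + 0.35·h(state 1) + 0.3·1 + 0.15·h(state 5) + 0.05·0
h(state 5) = 0.3·h(state 2) + 0.2·h(state 1) + 0.2·1 + 0.2·h(state 5) + 0.1·0
Solving: h(state 2) = 0.5909, h(state 1) = 0.7500, h(state 5) = 0.6591.
Starting from state 1, the probability is 0.7500.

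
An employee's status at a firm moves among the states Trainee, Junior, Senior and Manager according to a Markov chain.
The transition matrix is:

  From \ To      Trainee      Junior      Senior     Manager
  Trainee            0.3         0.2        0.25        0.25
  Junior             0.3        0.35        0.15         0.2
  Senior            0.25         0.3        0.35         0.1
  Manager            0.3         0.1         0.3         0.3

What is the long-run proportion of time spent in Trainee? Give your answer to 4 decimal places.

0.2869

Let the stationary distribution be π with π = πP and π_1 + π_2 + π_3 + π_4 = 1.
π_1 = 0.3·π_1 + 0.3·π_2 + 0.25·π_3 + 0.3·π_4
π_2 = 0.2·π_1 + 0.35·π_2 + 0.3·π_3 + 0.1·π_4
π_3 = 0.25·π_1 + 0.15·π_2 + 0.35·π_3 + 0.3·π_4
Solving with the normalization constraint gives π = (0.2869, 0.2416, 0.2625, 0.2090).
So the stationary probability of Trainee is 0.2869.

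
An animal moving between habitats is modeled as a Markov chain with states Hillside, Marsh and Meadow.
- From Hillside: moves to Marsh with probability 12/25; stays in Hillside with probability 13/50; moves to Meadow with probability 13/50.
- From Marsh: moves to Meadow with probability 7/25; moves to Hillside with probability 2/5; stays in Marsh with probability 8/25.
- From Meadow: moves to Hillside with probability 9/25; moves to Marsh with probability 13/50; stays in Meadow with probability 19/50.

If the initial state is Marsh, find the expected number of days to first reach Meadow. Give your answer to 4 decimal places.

3.6632

Let t(s) be the expected number of days to first reach Meadow from state s, with t(Meadow) = 0. Conditioning on the first day:
t(Hillside) = 1 + 0.26·t(Hillside) + 0.48·t(Marsh)
t(Marsh) = 1 + 0.4·t(Hillside) + 0.32·t(Marsh)
Solving: t(Hillside) = 3.7275, t(Marsh) = 3.6632.
Expected days from Marsh to Meadow: 3.6632.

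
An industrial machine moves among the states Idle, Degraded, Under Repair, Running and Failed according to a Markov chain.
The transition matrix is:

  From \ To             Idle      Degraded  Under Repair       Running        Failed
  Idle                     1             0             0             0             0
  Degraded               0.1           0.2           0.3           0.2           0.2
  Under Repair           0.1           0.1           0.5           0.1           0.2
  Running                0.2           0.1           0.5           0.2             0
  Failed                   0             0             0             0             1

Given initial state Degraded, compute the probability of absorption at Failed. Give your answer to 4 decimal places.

Let h(s) be the probability of absorption at Failed starting from transient state s. Then h(Failed) = 1 and h(Idle) = 0. By first-step analysis:
h(Degraded) = 0.1·0 + 0.2·h(Degraded) + 0.3·h(Under Repair) + 0.2·h(Running) + 0.2·1
h(Under Repair) = 0.1·0 + 0.1·h(Degraded) + 0.5·h(Under Repair) + 0.1·h(Running) + 0.2·1
h(Running) = 0.2·0 + 0.1·h(Degraded) + 0.5·h(Under Repair) + 0.2·h(Running)
Solving: h(Degraded) = 0.5923, h(Under Repair) = 0.6094, h(Running) = 0.4549.
Starting from Degraded, the probability is 0.5923.

0.5923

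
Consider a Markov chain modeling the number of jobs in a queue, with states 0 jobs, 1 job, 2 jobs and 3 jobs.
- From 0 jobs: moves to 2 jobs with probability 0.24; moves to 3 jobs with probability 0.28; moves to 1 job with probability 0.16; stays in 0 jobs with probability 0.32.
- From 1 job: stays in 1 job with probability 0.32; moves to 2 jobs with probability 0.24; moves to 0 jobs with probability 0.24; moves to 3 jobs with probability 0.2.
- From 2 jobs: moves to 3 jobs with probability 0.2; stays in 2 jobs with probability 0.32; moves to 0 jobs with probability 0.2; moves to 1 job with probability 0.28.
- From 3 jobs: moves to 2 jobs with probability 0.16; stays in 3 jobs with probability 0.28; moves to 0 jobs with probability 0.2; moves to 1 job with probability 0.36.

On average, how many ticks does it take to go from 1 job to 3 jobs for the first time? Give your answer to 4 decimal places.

Let t(s) be the expected number of ticks to first reach 3 jobs from state s, with t(3 jobs) = 0. Conditioning on the first tick:
t(0 jobs) = 1 + 0.32·t(0 jobs) + 0.16·t(1 job) + 0.24·t(2 jobs)
t(1 job) = 1 + 0.24·t(0 jobs) + 0.32·t(1 job) + 0.24·t(2 jobs)
t(2 jobs) = 1 + 0.2·t(0 jobs) + 0.28·t(1 job) + 0.32·t(2 jobs)
Solving: t(0 jobs) = 4.1509, t(1 job) = 4.5462, t(2 jobs) = 4.5634.
Expected ticks from 1 job to 3 jobs: 4.5462.

4.5462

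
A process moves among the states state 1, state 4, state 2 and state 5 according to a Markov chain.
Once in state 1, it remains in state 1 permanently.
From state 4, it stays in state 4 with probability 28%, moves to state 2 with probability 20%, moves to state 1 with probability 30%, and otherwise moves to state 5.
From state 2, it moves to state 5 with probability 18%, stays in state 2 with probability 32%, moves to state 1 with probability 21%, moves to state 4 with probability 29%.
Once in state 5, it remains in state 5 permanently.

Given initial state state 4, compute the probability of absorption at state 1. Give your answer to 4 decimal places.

Let h(s) be the probability of absorption at state 1 starting from transient state s. Then h(state 1) = 1 and h(state 5) = 0. By first-step analysis:
h(state 4) = 0.3·1 + 0.28·h(state 4) + 0.2·h(state 2) + 0.22·0
h(state 2) = 0.21·1 + 0.29·h(state 4) + 0.32·h(state 2) + 0.18·0
Solving: h(state 4) = 0.5700, h(state 2) = 0.5519.
Starting from state 4, the probability is 0.5700.

0.5700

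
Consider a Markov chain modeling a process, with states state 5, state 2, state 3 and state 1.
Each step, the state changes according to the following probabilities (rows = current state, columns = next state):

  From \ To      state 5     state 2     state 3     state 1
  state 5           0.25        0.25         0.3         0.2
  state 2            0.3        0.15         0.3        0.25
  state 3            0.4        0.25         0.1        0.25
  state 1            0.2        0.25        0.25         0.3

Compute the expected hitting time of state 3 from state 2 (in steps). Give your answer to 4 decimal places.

3.4779

Let t(s) be the expected number of steps to first reach state 3 from state s, with t(state 3) = 0. Conditioning on the first step:
t(state 5) = 1 + 0.25·t(state 5) + 0.25·t(state 2) + 0.2·t(state 1)
t(state 2) = 1 + 0.3·t(state 5) + 0.15·t(state 2) + 0.25·t(state 1)
t(state 1) = 1 + 0.2·t(state 5) + 0.25·t(state 2) + 0.3·t(state 1)
Solving: t(state 5) = 3.4691, t(state 2) = 3.4779, t(state 1) = 3.6618.
Expected steps from state 2 to state 3: 3.4779.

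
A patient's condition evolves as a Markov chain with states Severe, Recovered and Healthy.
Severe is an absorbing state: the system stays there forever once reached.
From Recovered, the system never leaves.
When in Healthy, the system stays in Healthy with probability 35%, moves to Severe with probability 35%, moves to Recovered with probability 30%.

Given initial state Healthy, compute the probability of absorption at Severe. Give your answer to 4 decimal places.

Let h(s) be the probability of absorption at Severe starting from transient state s. Then h(Severe) = 1 and h(Recovered) = 0. By first-step analysis:
h(Healthy) = 0.35·1 + 0.3·0 + 0.35·h(Healthy)
Solving: h(Healthy) = 0.5385.
Starting from Healthy, the probability is 0.5385.

0.5385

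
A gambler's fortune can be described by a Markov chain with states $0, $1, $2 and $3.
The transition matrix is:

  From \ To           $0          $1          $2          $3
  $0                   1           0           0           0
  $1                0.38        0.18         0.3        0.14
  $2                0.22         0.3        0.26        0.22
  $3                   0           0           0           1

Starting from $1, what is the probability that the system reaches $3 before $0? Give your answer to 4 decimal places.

Let h(s) be the probability of absorption at $3 starting from transient state s. Then h($3) = 1 and h($0) = 0. By first-step analysis:
h($1) = 0.38·0 + 0.18·h($1) + 0.3·h($2) + 0.14·1
h($2) = 0.22·0 + 0.3·h($1) + 0.26·h($2) + 0.22·1
Solving: h($1) = 0.3282, h($2) = 0.4303.
Starting from $1, the probability is 0.3282.

0.3282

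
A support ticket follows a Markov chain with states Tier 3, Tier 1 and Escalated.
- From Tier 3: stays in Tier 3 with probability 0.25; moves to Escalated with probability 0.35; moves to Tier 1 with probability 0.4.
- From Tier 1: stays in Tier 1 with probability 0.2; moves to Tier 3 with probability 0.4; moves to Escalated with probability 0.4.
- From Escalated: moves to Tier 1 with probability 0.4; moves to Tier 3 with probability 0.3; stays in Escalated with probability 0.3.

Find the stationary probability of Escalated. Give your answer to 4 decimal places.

0.3492

Let the stationary distribution be π with π = πP and π_1 + π_2 + π_3 = 1.
π_1 = 0.25·π_1 + 0.4·π_2 + 0.3·π_3
π_2 = 0.4·π_1 + 0.2·π_2 + 0.4·π_3
Solving with the normalization constraint gives π = (0.3175, 0.3333, 0.3492).
So the stationary probability of Escalated is 0.3492.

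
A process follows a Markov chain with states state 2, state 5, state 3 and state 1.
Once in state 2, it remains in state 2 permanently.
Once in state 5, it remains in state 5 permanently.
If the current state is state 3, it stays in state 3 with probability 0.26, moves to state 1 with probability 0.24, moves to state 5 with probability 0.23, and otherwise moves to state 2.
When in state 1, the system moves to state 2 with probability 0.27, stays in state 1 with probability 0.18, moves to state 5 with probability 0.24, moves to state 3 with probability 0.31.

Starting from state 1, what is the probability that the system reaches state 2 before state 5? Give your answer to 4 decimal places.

0.5325

Let h(s) be the probability of absorption at state 2 starting from transient state s. Then h(state 2) = 1 and h(state 5) = 0. By first-step analysis:
h(state 3) = 0.27·1 + 0.23·0 + 0.26·h(state 3) + 0.24·h(state 1)
h(state 1) = 0.27·1 + 0.24·0 + 0.31·h(state 3) + 0.18·h(state 1)
Solving: h(state 3) = 0.5376, h(state 1) = 0.5325.
Starting from state 1, the probability is 0.5325.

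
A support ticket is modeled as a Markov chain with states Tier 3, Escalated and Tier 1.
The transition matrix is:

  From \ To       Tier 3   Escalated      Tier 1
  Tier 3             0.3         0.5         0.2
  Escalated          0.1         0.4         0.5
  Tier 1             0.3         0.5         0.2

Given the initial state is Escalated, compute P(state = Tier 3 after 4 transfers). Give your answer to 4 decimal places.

0.2092

Propagate the distribution vector 4 transfers from Escalated.
After 0 transfers: (0.0000, 1.0000, 0.0000)
After 1 transfer: (0.1000, 0.4000, 0.5000)
After 2 transfers: (0.2200, 0.4600, 0.3200)
After 3 transfers: (0.2080, 0.4540, 0.3380)
After 4 transfers: (0.2092, 0.4546, 0.3362)
P(in Tier 3 after 4 transfers) = 0.2092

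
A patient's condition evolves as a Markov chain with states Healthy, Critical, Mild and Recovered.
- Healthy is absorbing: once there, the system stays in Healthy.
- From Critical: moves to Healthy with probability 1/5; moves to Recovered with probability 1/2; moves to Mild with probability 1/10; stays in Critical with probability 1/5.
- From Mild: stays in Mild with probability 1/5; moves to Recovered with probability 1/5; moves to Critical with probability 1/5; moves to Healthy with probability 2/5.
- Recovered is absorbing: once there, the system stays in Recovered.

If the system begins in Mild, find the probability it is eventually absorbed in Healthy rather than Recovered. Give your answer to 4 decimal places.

0.5806

Let h(s) be the probability of absorption at Healthy starting from transient state s. Then h(Healthy) = 1 and h(Recovered) = 0. By first-step analysis:
h(Critical) = 0.2·1 + 0.2·h(Critical) + 0.1·h(Mild) + 0.5·0
h(Mild) = 0.4·1 + 0.2·h(Critical) + 0.2·h(Mild) + 0.2·0
Solving: h(Critical) = 0.3226, h(Mild) = 0.5806.
Starting from Mild, the probability is 0.5806.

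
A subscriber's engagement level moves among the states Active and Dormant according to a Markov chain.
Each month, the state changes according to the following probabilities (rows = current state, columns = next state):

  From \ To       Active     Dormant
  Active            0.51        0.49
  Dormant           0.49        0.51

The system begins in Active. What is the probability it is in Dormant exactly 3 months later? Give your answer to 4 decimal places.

0.5000

Propagate the distribution vector 3 months from Active.
After 0 months: (1.0000, 0.0000)
After 1 month: (0.5100, 0.4900)
After 2 months: (0.5002, 0.4998)
After 3 months: (0.5000, 0.5000)
P(in Dormant after 3 months) = 0.5000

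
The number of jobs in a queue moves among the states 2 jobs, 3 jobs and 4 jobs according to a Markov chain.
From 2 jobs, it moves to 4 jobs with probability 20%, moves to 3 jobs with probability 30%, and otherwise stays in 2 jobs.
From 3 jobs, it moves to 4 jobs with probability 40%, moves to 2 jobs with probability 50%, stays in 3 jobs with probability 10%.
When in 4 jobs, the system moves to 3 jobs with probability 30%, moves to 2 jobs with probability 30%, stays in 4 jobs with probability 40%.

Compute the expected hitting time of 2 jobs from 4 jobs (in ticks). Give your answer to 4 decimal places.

2.8571

Let t(s) be the expected number of ticks to first reach 2 jobs from state s, with t(2 jobs) = 0. Conditioning on the first tick:
t(3 jobs) = 1 + 0.1·t(3 jobs) + 0.4·t(4 jobs)
t(4 jobs) = 1 + 0.3·t(3 jobs) + 0.4·t(4 jobs)
Solving: t(3 jobs) = 2.3810, t(4 jobs) = 2.8571.
Expected ticks from 4 jobs to 2 jobs: 2.8571.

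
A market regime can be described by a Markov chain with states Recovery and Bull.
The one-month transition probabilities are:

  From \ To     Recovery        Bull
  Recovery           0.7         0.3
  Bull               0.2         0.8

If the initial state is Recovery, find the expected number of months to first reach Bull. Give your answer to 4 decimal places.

Let t(s) be the expected number of months to first reach Bull from state s, with t(Bull) = 0. Conditioning on the first month:
t(Recovery) = 1 + 0.7·t(Recovery)
Solving: t(Recovery) = 3.3333.
Expected months from Recovery to Bull: 3.3333.

3.3333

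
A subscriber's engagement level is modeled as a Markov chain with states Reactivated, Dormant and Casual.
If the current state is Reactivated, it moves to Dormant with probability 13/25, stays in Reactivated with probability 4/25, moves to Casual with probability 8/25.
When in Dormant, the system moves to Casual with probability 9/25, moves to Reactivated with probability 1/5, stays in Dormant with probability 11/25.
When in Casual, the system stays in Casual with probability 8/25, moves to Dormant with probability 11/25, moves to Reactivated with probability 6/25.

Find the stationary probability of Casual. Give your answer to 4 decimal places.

Let the stationary distribution be π with π = πP and π_1 + π_2 + π_3 = 1.
π_1 = 0.16·π_1 + 0.2·π_2 + 0.24·π_3
π_2 = 0.52·π_1 + 0.44·π_2 + 0.44·π_3
Solving with the normalization constraint gives π = (0.2053, 0.4564, 0.3383).
So the stationary probability of Casual is 0.3383.

0.3383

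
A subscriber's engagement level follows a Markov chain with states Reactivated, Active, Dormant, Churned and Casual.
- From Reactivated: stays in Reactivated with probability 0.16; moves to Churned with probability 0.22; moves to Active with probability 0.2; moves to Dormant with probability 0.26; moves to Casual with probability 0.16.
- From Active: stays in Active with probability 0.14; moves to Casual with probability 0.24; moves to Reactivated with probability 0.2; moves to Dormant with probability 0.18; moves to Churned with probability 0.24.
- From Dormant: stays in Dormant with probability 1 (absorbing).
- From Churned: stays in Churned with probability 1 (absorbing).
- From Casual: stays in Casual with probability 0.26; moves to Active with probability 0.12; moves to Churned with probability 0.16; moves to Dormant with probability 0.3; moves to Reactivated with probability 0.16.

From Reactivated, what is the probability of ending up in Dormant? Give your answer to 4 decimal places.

0.5450

Let h(s) be the probability of absorption at Dormant starting from transient state s. Then h(Dormant) = 1 and h(Churned) = 0. By first-step analysis:
h(Reactivated) = 0.16·h(Reactivated) + 0.2·h(Active) + 0.26·1 + 0.22·0 + 0.16·h(Casual)
h(Active) = 0.2·h(Reactivated) + 0.14·h(Active) + 0.18·1 + 0.24·0 + 0.24·h(Casual)
h(Casual) = 0.16·h(Reactivated) + 0.12·h(Active) + 0.3·1 + 0.16·0 + 0.26·h(Casual)
Solving: h(Reactivated) = 0.5450, h(Active) = 0.5049, h(Casual) = 0.6051.
Starting from Reactivated, the probability is 0.5450.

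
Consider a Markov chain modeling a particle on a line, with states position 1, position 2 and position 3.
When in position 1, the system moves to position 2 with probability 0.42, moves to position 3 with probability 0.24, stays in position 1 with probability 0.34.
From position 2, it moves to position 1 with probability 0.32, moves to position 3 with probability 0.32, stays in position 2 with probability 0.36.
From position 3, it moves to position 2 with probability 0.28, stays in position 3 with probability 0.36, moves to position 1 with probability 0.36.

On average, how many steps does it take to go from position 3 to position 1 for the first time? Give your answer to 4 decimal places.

2.8750

Let t(s) be the expected number of steps to first reach position 1 from state s, with t(position 1) = 0. Conditioning on the first step:
t(position 2) = 1 + 0.36·t(position 2) + 0.32·t(position 3)
t(position 3) = 1 + 0.28·t(position 2) + 0.36·t(position 3)
Solving: t(position 2) = 3.0000, t(position 3) = 2.8750.
Expected steps from position 3 to position 1: 2.8750.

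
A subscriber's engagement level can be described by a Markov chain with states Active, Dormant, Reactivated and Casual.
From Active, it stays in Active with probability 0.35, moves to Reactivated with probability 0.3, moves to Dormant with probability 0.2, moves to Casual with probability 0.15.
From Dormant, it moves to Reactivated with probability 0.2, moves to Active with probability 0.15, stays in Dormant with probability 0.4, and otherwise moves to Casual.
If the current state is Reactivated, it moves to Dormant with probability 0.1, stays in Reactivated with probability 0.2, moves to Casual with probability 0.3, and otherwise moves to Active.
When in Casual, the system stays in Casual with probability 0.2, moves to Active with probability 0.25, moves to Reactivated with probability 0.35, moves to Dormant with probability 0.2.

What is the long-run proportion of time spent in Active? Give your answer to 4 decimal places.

Let the stationary distribution be π with π = πP and π_1 + π_2 + π_3 + π_4 = 1.
π_1 = 0.35·π_1 + 0.15·π_2 + 0.4·π_3 + 0.25·π_4
π_2 = 0.2·π_1 + 0.4·π_2 + 0.1·π_3 + 0.2·π_4
π_3 = 0.3·π_1 + 0.2·π_2 + 0.2·π_3 + 0.35·π_4
Solving with the normalization constraint gives π = (0.2975, 0.2171, 0.2631, 0.2223).
So the stationary probability of Active is 0.2975.

0.2975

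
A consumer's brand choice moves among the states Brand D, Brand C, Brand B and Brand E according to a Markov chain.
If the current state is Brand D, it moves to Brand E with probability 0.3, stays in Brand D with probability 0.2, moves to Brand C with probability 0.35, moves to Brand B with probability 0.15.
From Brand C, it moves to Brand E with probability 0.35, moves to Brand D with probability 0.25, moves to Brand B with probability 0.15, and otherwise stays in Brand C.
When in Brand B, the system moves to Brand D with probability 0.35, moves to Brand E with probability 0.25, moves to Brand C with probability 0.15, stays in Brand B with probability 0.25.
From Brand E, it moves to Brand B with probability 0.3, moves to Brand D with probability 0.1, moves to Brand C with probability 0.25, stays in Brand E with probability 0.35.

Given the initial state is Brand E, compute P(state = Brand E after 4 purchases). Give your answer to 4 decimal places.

Propagate the distribution vector 4 purchases from Brand E.
After 0 purchases: (0.0000, 0.0000, 0.0000, 1.0000)
After 1 purchase: (0.1000, 0.2500, 0.3000, 0.3500)
After 2 purchases: (0.2225, 0.2300, 0.2325, 0.3150)
After 3 purchases: (0.2149, 0.2490, 0.2205, 0.3156)
After 4 purchases: (0.2140, 0.2494, 0.2194, 0.3172)
P(in Brand E after 4 purchases) = 0.3172

0.3172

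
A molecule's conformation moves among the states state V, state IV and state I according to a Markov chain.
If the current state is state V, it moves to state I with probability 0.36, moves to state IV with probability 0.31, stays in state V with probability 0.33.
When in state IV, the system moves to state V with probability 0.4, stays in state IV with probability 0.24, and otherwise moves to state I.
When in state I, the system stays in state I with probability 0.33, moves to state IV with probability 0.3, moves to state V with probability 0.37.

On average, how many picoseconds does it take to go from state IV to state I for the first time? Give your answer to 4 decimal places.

Let t(s) be the expected number of picoseconds to first reach state I from state s, with t(state I) = 0. Conditioning on the first picosecond:
t(state V) = 1 + 0.33·t(state V) + 0.31·t(state IV)
t(state IV) = 1 + 0.4·t(state V) + 0.24·t(state IV)
Solving: t(state V) = 2.7778, t(state IV) = 2.7778.
Expected picoseconds from state IV to state I: 2.7778.

2.7778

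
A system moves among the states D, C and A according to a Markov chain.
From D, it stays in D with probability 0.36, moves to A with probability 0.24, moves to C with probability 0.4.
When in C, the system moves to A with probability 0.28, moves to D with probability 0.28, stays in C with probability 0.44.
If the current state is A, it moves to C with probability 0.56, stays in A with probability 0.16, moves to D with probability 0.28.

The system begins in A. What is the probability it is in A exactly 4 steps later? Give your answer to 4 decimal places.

Propagate the distribution vector 4 steps from A.
After 0 steps: (0.0000, 0.0000, 1.0000)
After 1 step: (0.2800, 0.5600, 0.1600)
After 2 steps: (0.3024, 0.4480, 0.2496)
After 3 steps: (0.3042, 0.4579, 0.2380)
After 4 steps: (0.3043, 0.4564, 0.2393)
P(in A after 4 steps) = 0.2393

0.2393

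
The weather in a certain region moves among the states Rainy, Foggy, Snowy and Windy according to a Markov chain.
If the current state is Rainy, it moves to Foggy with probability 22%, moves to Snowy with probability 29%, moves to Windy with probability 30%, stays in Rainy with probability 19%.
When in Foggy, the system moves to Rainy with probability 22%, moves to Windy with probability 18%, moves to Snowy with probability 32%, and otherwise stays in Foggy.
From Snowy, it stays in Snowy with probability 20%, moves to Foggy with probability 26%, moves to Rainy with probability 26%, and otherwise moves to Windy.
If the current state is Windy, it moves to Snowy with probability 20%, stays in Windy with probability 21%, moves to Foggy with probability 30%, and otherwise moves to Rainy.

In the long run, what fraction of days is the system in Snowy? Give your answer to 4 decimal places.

0.2534

Let the stationary distribution be π with π = πP and π_1 + π_2 + π_3 + π_4 = 1.
π_1 = 0.19·π_1 + 0.22·π_2 + 0.26·π_3 + 0.29·π_4
π_2 = 0.22·π_1 + 0.28·π_2 + 0.26·π_3 + 0.3·π_4
π_3 = 0.29·π_1 + 0.32·π_2 + 0.2·π_3 + 0.2·π_4
Solving with the normalization constraint gives π = (0.2398, 0.2654, 0.2534, 0.2414).
So the stationary probability of Snowy is 0.2534.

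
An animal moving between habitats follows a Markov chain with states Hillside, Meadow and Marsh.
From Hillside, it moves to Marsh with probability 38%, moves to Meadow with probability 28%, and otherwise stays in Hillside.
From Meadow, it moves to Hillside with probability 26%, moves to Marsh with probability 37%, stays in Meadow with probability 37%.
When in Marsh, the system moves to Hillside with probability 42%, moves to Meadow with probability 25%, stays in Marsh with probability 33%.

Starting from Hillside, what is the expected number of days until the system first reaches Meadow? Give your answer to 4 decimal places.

3.7155

Let t(s) be the expected number of days to first reach Meadow from state s, with t(Meadow) = 0. Conditioning on the first day:
t(Hillside) = 1 + 0.34·t(Hillside) + 0.38·t(Marsh)
t(Marsh) = 1 + 0.42·t(Hillside) + 0.33·t(Marsh)
Solving: t(Hillside) = 3.7155, t(Marsh) = 3.8217.
Expected days from Hillside to Meadow: 3.7155.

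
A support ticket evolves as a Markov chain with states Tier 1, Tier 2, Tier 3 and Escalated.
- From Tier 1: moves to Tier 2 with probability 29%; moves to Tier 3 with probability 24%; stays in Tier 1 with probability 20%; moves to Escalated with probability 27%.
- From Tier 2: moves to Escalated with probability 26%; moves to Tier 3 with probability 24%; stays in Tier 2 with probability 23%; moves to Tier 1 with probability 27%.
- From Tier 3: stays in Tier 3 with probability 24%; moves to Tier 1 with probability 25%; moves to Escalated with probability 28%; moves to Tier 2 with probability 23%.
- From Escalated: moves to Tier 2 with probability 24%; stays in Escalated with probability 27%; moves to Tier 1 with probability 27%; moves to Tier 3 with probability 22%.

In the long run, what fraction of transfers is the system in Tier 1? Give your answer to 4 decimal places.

Let the stationary distribution be π with π = πP and π_1 + π_2 + π_3 + π_4 = 1.
π_1 = 0.2·π_1 + 0.27·π_2 + 0.25·π_3 + 0.27·π_4
π_2 = 0.29·π_1 + 0.23·π_2 + 0.23·π_3 + 0.24·π_4
π_3 = 0.24·π_1 + 0.24·π_2 + 0.24·π_3 + 0.22·π_4
Solving with the normalization constraint gives π = (0.2480, 0.2476, 0.2346, 0.2699).
So the stationary probability of Tier 1 is 0.2480.

0.2480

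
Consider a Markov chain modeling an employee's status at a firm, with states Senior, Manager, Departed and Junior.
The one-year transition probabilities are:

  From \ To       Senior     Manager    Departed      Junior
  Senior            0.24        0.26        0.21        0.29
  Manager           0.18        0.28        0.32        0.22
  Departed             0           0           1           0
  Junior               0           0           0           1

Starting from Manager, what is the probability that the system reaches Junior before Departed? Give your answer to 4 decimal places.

Let h(s) be the probability of absorption at Junior starting from transient state s. Then h(Junior) = 1 and h(Departed) = 0. By first-step analysis:
h(Senior) = 0.24·h(Senior) + 0.26·h(Manager) + 0.21·0 + 0.29·1
h(Manager) = 0.18·h(Senior) + 0.28·h(Manager) + 0.32·0 + 0.22·1
Solving: h(Senior) = 0.5316, h(Manager) = 0.4384.
Starting from Manager, the probability is 0.4384.

0.4384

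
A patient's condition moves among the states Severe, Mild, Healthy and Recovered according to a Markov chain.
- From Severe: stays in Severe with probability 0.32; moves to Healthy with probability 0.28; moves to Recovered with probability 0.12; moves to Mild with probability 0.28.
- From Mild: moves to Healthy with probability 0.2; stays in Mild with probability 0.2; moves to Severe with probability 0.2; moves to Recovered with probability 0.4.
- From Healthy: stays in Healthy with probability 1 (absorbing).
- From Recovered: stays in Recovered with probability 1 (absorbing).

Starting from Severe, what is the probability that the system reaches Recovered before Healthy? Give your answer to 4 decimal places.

Let h(s) be the probability of absorption at Recovered starting from transient state s. Then h(Recovered) = 1 and h(Healthy) = 0. By first-step analysis:
h(Severe) = 0.32·h(Severe) + 0.28·h(Mild) + 0.28·0 + 0.12·1
h(Mild) = 0.2·h(Severe) + 0.2·h(Mild) + 0.2·0 + 0.4·1
Solving: h(Severe) = 0.4262, h(Mild) = 0.6066.
Starting from Severe, the probability is 0.4262.

0.4262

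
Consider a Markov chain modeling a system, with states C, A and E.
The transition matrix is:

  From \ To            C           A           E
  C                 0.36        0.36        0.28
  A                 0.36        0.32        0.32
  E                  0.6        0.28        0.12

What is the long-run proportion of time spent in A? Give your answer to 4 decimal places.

Let the stationary distribution be π with π = πP and π_1 + π_2 + π_3 = 1.
π_1 = 0.36·π_1 + 0.36·π_2 + 0.6·π_3
π_2 = 0.36·π_1 + 0.32·π_2 + 0.28·π_3
Solving with the normalization constraint gives π = (0.4206, 0.3267, 0.2526).
So the stationary probability of A is 0.3267.

0.3267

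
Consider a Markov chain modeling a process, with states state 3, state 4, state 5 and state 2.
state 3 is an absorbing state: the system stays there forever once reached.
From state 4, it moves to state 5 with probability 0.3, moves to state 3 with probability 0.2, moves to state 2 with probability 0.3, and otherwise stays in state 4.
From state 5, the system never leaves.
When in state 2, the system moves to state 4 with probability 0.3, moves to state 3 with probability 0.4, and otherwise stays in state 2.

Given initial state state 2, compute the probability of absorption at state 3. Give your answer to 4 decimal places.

0.8085

Let h(s) be the probability of absorption at state 3 starting from transient state s. Then h(state 3) = 1 and h(state 5) = 0. By first-step analysis:
h(state 4) = 0.2·1 + 0.2·h(state 4) + 0.3·0 + 0.3·h(state 2)
h(state 2) = 0.4·1 + 0.3·h(state 4) + 0.3·h(state 2)
Solving: h(state 4) = 0.5532, h(state 2) = 0.8085.
Starting from state 2, the probability is 0.8085.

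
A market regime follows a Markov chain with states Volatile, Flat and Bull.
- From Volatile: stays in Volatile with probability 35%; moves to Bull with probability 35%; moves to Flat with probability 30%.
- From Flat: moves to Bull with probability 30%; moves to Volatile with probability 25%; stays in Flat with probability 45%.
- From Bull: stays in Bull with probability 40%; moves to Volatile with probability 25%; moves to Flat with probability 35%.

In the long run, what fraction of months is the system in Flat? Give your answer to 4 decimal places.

Let the stationary distribution be π with π = πP and π_1 + π_2 + π_3 = 1.
π_1 = 0.35·π_1 + 0.25·π_2 + 0.25·π_3
π_2 = 0.3·π_1 + 0.45·π_2 + 0.35·π_3
Solving with the normalization constraint gives π = (0.2778, 0.3735, 0.3488).
So the stationary probability of Flat is 0.3735.

0.3735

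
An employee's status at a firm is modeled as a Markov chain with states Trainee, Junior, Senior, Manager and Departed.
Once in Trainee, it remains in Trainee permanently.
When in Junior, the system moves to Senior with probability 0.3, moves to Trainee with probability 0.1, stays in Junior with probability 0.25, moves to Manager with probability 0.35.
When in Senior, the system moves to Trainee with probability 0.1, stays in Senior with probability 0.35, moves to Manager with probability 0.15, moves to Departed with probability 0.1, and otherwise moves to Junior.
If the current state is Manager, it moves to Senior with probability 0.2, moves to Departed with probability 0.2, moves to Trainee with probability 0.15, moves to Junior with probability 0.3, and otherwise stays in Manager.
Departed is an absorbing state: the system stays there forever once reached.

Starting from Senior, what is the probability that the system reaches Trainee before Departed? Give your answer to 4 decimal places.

Let h(s) be the probability of absorption at Trainee starting from transient state s. Then h(Trainee) = 1 and h(Departed) = 0. By first-step analysis:
h(Junior) = 0.1·1 + 0.25·h(Junior) + 0.3·h(Senior) + 0.35·h(Manager)
h(Senior) = 0.1·1 + 0.3·h(Junior) + 0.35·h(Senior) + 0.15·h(Manager) + 0.1·0
h(Manager) = 0.15·1 + 0.3·h(Junior) + 0.2·h(Senior) + 0.15·h(Manager) + 0.2·0
Solving: h(Junior) = 0.5908, h(Senior) = 0.5450, h(Manager) = 0.5132.
Starting from Senior, the probability is 0.5450.

0.5450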